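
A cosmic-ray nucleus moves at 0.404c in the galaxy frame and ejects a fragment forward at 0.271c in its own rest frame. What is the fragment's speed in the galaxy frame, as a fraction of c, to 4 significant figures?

u ≈ 0.6084c

Compose boost 2: (0.271 + 0.404)/(1 + 0.271×0.404) = 0.6750/1.10948 = 0.6084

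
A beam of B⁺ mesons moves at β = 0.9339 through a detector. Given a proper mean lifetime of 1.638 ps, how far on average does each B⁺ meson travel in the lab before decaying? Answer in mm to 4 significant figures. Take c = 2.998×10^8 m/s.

d ≈ 1.283 mm

γ = 1/√(1 − 0.9339²) = 2.79693
Dilated lifetime: Δt = γτ₀ = 2.79693 × 1.638 ps = 4.58138 ps
d = vΔt = 0.9339c × 4.58138 ps = 2.79983×10^8 m/s × 4.58138×10^-12 s = 1.283 mm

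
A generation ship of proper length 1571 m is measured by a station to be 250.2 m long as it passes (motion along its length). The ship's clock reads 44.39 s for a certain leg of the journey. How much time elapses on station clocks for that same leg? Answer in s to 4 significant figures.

Length contraction ⇒ γ = L₀/L = 1571/250.2 = 6.27898
Time dilation: Δt = γτ₀ = 6.27898 × 44.39 s = 278.7 s

Δt ≈ 278.7 s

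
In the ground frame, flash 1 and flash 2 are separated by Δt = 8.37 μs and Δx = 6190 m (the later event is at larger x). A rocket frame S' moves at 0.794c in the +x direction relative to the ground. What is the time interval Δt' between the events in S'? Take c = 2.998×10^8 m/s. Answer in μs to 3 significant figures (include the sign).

γ = 1/√(1 − 0.794²) = 1.6450
Δt' = γ(Δt − vΔx/c²) = 1.6450 × (8.37 μs − 0.794×6190 m / (2.998×10^8 m/s))
= 1.6450 × (-8.0238 μs) = -13.2 μs

Δt' ≈ -13.2 μs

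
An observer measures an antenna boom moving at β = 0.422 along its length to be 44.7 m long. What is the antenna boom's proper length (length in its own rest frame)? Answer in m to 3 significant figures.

L₀ ≈ 49.3 m

γ = 1/√(1 − 0.422²) = 1.1030
L₀ = γL = 1.1030 × 44.7 = 49.3 m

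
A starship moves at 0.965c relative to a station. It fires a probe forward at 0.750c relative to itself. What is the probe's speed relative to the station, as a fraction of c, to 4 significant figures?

Relativistic velocity addition: u = (u' + v)/(1 + u'v/c²)
= (0.750 + 0.965)/(1 + 0.750×0.965) = 1.715/1.72375 = 0.9949

u ≈ 0.9949c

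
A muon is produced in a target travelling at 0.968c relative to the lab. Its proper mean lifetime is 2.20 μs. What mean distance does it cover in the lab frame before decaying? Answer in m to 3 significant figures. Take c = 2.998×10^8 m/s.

γ = 1/√(1 − 0.968²) = 3.9849
Dilated lifetime: Δt = γτ₀ = 3.9849 × 2.20 μs = 8.7667 μs
d = vΔt = 0.968c × 8.7667 μs = 2.9021×10^8 m/s × 8.7667×10^-6 s = 2540 m

d ≈ 2540 m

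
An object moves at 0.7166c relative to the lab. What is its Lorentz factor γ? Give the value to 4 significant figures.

γ ≈ 1.434

γ = 1/√(1 − β²) = 1/√(1 − 0.7166²) = 1/√(0.486484) = 1.434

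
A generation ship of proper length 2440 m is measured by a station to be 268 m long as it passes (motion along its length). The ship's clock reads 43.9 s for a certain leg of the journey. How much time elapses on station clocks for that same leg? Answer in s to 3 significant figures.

Δt ≈ 400 s

Length contraction ⇒ γ = L₀/L = 2440/268 = 9.1045
Time dilation: Δt = γτ₀ = 9.1045 × 43.9 s = 400 s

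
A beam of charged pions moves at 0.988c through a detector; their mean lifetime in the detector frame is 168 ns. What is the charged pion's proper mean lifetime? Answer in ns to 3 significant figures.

γ = 1/√(1 − 0.988²) = 6.4744
Proper time: τ₀ = Δt/γ = 168/6.4744 = 25.9 ns

τ₀ ≈ 25.9 ns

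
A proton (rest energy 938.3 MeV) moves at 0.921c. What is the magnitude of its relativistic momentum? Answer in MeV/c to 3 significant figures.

p ≈ 2220 MeV/c

γ = 1/√(1 − 0.921²) = 2.5670
p = γβm₀c = 2.5670 × 0.921 × 938.3 MeV/c = 2220 MeV/c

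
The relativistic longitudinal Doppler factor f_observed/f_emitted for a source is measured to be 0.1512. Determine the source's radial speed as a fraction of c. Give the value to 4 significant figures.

f_obs/f_src = √((1−β)/(1+β)) = 0.1512  ⇒  (1−β)/(1+β) = 0.0228614
β = |1 − D²|/(1 + D²) = |1 − 0.0228614|/(1 + 0.0228614) = 0.9553

β ≈ 0.9553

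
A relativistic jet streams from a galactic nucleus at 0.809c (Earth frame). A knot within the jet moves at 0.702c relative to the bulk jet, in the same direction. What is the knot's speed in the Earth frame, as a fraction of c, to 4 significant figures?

Relativistic velocity addition: u = (u' + v)/(1 + u'v/c²)
= (0.702 + 0.809)/(1 + 0.702×0.809) = 1.511/1.56792 = 0.9637

u ≈ 0.9637c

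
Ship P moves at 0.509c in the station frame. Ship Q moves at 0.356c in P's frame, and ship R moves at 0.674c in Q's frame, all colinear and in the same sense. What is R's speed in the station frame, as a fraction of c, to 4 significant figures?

u ≈ 0.9416c

Compose boost 2: (0.356 + 0.509)/(1 + 0.356×0.509) = 0.8650/1.18120 = 0.732304
Compose boost 3: (0.674 + 0.732304)/(1 + 0.674×0.732304) = 1.40630/1.49357 = 0.9416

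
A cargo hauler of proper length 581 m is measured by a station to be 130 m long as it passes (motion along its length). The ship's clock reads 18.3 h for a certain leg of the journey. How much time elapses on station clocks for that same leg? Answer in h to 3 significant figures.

Δt ≈ 81.8 h

Length contraction ⇒ γ = L₀/L = 581/130 = 4.4692
Time dilation: Δt = γτ₀ = 4.4692 × 18.3 h = 81.8 h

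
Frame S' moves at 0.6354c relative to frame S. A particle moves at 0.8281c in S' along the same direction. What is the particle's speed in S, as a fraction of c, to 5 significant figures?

u ≈ 0.95893c

Relativistic velocity addition: u = (u' + v)/(1 + u'v/c²)
= (0.8281 + 0.6354)/(1 + 0.8281×0.6354) = 1.4635/1.526175 = 0.95893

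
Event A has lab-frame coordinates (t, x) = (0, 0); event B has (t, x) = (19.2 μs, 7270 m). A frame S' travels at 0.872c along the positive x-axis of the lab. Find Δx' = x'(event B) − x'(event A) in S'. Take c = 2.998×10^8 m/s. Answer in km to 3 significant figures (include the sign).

γ = 1/√(1 − 0.872²) = 2.0429
Δx' = γ(Δx − vΔt) = 2.0429 × (7270 m − 0.872×(2.998×10^8 m/s)×19.2×10^-6 s)
= 2.0429 × (2250.6 m) = 4.60 km

Δx' ≈ 4.60 km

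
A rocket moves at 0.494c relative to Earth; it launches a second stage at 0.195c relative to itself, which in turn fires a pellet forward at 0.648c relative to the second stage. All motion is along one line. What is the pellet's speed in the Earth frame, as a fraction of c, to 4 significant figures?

Compose boost 2: (0.195 + 0.494)/(1 + 0.195×0.494) = 0.6890/1.09633 = 0.628460
Compose boost 3: (0.648 + 0.628460)/(1 + 0.648×0.628460) = 1.27646/1.40724 = 0.9071

u ≈ 0.9071c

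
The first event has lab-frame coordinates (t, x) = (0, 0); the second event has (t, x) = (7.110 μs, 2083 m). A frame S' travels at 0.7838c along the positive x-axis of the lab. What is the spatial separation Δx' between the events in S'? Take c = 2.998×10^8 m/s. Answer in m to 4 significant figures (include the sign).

γ = 1/√(1 − 0.7838²) = 1.61027
Δx' = γ(Δx − vΔt) = 1.61027 × (2083 m − 0.7838×(2.998×10^8 m/s)×7.110×10^-6 s)
= 1.61027 × (412.269 m) = 663.9 m

Δx' ≈ 663.9 m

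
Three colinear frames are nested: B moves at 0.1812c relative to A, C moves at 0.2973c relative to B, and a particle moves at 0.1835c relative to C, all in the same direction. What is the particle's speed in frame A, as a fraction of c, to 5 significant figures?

Compose boost 2: (0.2973 + 0.1812)/(1 + 0.2973×0.1812) = 0.47850/1.053871 = 0.4540405
Compose boost 3: (0.1835 + 0.4540405)/(1 + 0.1835×0.4540405) = 0.6375405/1.083316 = 0.58851

u ≈ 0.58851c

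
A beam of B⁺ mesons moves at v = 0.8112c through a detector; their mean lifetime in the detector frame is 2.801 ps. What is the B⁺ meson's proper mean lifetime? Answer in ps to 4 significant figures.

γ = 1/√(1 − 0.8112²) = 1.71008
Proper time: τ₀ = Δt/γ = 2.801/1.71008 = 1.638 ps

τ₀ ≈ 1.638 ps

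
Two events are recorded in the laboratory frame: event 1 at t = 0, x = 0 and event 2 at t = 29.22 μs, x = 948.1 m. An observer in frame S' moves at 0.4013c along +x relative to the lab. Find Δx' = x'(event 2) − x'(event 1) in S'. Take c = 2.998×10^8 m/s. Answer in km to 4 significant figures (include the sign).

Δx' ≈ -2.803 km

γ = 1/√(1 − 0.4013²) = 1.09177
Δx' = γ(Δx − vΔt) = 1.09177 × (948.1 m − 0.4013×(2.998×10^8 m/s)×29.22×10^-6 s)
= 1.09177 × (-2567.35 m) = -2.803 km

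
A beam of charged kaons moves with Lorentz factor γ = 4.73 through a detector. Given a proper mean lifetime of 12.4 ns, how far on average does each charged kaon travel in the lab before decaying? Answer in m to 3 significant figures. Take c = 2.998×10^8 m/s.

d ≈ 17.2 m

β = √(1 − 1/γ²) = √(1 − 1/4.73²) = 0.97740
Dilated lifetime: Δt = γτ₀ = 4.73 × 12.4 ns = 58.652 ns
d = vΔt = 0.97740c × 58.652 ns = 2.9302×10^8 m/s × 5.8652×10^-8 s = 17.2 m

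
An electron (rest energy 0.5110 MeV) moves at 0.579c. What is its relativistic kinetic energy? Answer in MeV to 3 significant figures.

K ≈ 0.116 MeV

γ = 1/√(1 − 0.579²) = 1.2265
K = (γ − 1)m₀c² = (1.2265 − 1) × 0.5110 MeV = 0.22650 × 0.5110 MeV = 0.116 MeV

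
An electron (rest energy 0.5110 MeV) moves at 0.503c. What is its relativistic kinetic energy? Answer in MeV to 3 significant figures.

K ≈ 0.0802 MeV

γ = 1/√(1 − 0.503²) = 1.1570
K = (γ − 1)m₀c² = (1.1570 − 1) × 0.5110 MeV = 0.15702 × 0.5110 MeV = 0.0802 MeV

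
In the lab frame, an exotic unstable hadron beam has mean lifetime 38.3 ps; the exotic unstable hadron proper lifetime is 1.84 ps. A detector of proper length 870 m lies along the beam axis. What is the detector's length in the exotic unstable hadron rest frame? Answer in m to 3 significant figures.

Time dilation ⇒ γ = Δt/τ₀ = 38.3/1.84 = 20.815
Length contraction: L = L₀/γ = 870/20.815 = 41.8 m

L ≈ 41.8 m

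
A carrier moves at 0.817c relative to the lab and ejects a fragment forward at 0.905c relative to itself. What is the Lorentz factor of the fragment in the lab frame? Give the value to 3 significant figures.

γ ≈ 7.09

u_lab = (0.905 + 0.817)/(1 + 0.905×0.817) = 1.722/1.73938 = 0.990005
γ = 1/√(1 − 0.990005²) = 7.09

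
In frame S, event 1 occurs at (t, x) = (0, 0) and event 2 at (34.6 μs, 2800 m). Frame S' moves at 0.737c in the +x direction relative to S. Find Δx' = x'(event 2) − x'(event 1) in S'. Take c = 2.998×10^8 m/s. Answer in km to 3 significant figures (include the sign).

γ = 1/√(1 − 0.737²) = 1.4795
Δx' = γ(Δx − vΔt) = 1.4795 × (2800 m − 0.737×(2.998×10^8 m/s)×34.6×10^-6 s)
= 1.4795 × (-4845.0 m) = -7.17 km

Δx' ≈ -7.17 km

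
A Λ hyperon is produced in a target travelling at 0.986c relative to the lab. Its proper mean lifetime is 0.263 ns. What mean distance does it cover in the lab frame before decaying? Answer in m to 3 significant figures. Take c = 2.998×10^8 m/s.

γ = 1/√(1 − 0.986²) = 5.9972
Dilated lifetime: Δt = γτ₀ = 5.9972 × 0.263 ns = 1.5773 ns
d = vΔt = 0.986c × 1.5773 ns = 2.9560×10^8 m/s × 1.5773×10^-9 s = 0.466 m

d ≈ 0.466 m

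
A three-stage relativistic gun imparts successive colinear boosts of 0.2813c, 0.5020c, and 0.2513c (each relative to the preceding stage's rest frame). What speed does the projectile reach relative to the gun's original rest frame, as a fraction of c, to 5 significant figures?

u ≈ 0.79973c

Compose boost 2: (0.5020 + 0.2813)/(1 + 0.5020×0.2813) = 0.78330/1.141213 = 0.6863752
Compose boost 3: (0.2513 + 0.6863752)/(1 + 0.2513×0.6863752) = 0.9376752/1.172486 = 0.79973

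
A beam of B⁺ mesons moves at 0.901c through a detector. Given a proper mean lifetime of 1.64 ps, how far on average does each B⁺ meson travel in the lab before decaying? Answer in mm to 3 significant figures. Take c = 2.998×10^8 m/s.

d ≈ 1.02 mm

γ = 1/√(1 − 0.901²) = 2.3051
Dilated lifetime: Δt = γτ₀ = 2.3051 × 1.64 ps = 3.7804 ps
d = vΔt = 0.901c × 3.7804 ps = 2.7012×10^8 m/s × 3.7804×10^-12 s = 1.02 mm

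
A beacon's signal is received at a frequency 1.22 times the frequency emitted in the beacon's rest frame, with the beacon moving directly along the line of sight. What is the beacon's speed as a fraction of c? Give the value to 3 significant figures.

f_obs/f_src = √((1+β)/(1−β)) = 1.22  ⇒  (1+β)/(1−β) = 1.4884
β = |1 − D²|/(1 + D²) = |1 − 1.4884|/(1 + 1.4884) = 0.196

β ≈ 0.196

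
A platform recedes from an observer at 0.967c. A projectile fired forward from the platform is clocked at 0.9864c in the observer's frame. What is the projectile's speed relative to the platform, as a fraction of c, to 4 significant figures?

Inverse velocity addition: u' = (u − v)/(1 − uv/c²)
= (0.9864 − 0.967)/(1 − 0.9864×0.967) = 0.01940/0.0461512 = 0.4204

u' ≈ 0.4204c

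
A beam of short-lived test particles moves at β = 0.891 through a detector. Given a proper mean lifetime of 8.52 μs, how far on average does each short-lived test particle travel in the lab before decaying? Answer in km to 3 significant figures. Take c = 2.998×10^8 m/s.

d ≈ 5.01 km

γ = 1/√(1 − 0.891²) = 2.2026
Dilated lifetime: Δt = γτ₀ = 2.2026 × 8.52 μs = 18.766 μs
d = vΔt = 0.891c × 18.766 μs = 2.6712×10^8 m/s × 1.8766×10^-5 s = 5.01 km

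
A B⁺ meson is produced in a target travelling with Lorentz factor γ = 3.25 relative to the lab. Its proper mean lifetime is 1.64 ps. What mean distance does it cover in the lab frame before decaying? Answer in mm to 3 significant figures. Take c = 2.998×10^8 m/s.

β = √(1 − 1/γ²) = √(1 − 1/3.25²) = 0.95149
Dilated lifetime: Δt = γτ₀ = 3.25 × 1.64 ps = 5.3300 ps
d = vΔt = 0.95149c × 5.3300 ps = 2.8526×10^8 m/s × 5.3300×10^-12 s = 1.52 mm

d ≈ 1.52 mm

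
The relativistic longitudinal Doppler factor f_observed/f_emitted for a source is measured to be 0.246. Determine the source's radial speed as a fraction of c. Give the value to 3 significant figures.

β ≈ 0.886

f_obs/f_src = √((1−β)/(1+β)) = 0.246  ⇒  (1−β)/(1+β) = 0.060516
β = |1 − D²|/(1 + D²) = |1 − 0.060516|/(1 + 0.060516) = 0.886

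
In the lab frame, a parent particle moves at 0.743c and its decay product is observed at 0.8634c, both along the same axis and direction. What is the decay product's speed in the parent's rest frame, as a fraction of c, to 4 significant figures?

u' ≈ 0.3358c

Inverse velocity addition: u' = (u − v)/(1 − uv/c²)
= (0.8634 − 0.743)/(1 − 0.8634×0.743) = 0.1204/0.358494 = 0.3358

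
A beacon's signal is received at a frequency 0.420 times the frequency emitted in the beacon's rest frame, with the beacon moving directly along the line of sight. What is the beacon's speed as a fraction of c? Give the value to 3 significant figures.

β ≈ 0.700

f_obs/f_src = √((1−β)/(1+β)) = 0.420  ⇒  (1−β)/(1+β) = 0.17640
β = |1 − D²|/(1 + D²) = |1 − 0.17640|/(1 + 0.17640) = 0.700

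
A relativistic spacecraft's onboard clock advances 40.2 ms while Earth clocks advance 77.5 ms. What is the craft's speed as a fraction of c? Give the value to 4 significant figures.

γ = Δt/τ₀ = 77.5/40.2 = 1.92786
β = √(1 − 1/γ²) = √(1 − 1/1.92786²) = 0.8550

β ≈ 0.8550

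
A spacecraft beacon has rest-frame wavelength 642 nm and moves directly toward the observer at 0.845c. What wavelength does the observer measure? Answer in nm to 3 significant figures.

Relativistic Doppler: λ_obs = λ_src √((1−β)/(1+β))
= 642 × √(0.15500/1.8450) = 642 × 0.28985 = 186 nm

λ_obs ≈ 186 nm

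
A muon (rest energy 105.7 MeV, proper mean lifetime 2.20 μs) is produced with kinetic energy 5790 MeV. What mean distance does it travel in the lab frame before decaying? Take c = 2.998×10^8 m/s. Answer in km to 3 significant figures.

γ = 1 + K/(m₀c²) = 1 + 5790/105.7 = 55.778
β = √(1 − 1/γ²) = 0.99984
Dilated lifetime: γτ₀ = 55.778 × 2.20 μs = 122.71 μs
d = βc·γτ₀ = 0.99984 × (2.998×10^8 m/s) × 0.00012271 s = 36.8 km

d ≈ 36.8 km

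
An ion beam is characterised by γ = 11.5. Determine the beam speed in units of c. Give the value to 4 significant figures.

β = √(1 − 1/γ²) = √(1 − 1/11.5²) = √(0.992439) = 0.9962

β ≈ 0.9962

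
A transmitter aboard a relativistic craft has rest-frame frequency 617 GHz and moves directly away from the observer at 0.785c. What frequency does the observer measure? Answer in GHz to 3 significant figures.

f_obs ≈ 214 GHz

Relativistic Doppler: f_obs = f_src √((1−β)/(1+β))
= 617 × √(0.21500/1.7850) = 617 × 0.34706 = 214 GHz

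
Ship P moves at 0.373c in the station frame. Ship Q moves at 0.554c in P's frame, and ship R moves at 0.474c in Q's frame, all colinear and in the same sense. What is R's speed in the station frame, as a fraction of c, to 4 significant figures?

Compose boost 2: (0.554 + 0.373)/(1 + 0.554×0.373) = 0.9270/1.20664 = 0.768248
Compose boost 3: (0.474 + 0.768248)/(1 + 0.474×0.768248) = 1.24225/1.36415 = 0.9106

u ≈ 0.9106c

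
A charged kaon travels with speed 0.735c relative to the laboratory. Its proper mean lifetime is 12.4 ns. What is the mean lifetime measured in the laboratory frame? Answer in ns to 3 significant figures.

γ = 1/√(1 − 0.735²) = 1.4748
Time dilation: Δt = γτ₀ = 1.4748 × 12.4 ns = 18.3 ns

Δt ≈ 18.3 ns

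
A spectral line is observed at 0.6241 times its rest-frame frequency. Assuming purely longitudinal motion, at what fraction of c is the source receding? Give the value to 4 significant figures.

f_obs/f_src = √((1−β)/(1+β)) = 0.6241  ⇒  (1−β)/(1+β) = 0.389501
β = |1 − D²|/(1 + D²) = |1 − 0.389501|/(1 + 0.389501) = 0.4394

β ≈ 0.4394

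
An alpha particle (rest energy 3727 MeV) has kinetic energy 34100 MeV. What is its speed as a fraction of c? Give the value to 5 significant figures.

γ = 1 + K/(m₀c²) = 1 + 34100/3727 = 10.14945
β = √(1 − 1/γ²) = 0.99513

β ≈ 0.99513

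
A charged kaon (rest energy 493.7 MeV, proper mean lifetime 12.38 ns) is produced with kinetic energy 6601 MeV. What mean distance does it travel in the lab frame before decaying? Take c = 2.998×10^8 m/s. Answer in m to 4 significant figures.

γ = 1 + K/(m₀c²) = 1 + 6601/493.7 = 14.3705
β = √(1 − 1/γ²) = 0.997576
Dilated lifetime: γτ₀ = 14.3705 × 12.38 ns = 177.906 ns
d = βc·γτ₀ = 0.997576 × (2.998×10^8 m/s) × 1.77906×10^-7 s = 53.21 m

d ≈ 53.21 m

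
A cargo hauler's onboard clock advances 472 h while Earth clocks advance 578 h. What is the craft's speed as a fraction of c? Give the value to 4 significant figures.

γ = Δt/τ₀ = 578/472 = 1.22458
β = √(1 − 1/γ²) = √(1 − 1/1.22458²) = 0.5772

β ≈ 0.5772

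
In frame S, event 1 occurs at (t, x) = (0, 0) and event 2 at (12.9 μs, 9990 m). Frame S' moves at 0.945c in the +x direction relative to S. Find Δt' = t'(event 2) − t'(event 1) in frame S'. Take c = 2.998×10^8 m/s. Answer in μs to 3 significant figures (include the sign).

Δt' ≈ -56.8 μs

γ = 1/√(1 − 0.945²) = 3.0574
Δt' = γ(Δt − vΔx/c²) = 3.0574 × (12.9 μs − 0.945×9990 m / (2.998×10^8 m/s))
= 3.0574 × (-18.589 μs) = -56.8 μs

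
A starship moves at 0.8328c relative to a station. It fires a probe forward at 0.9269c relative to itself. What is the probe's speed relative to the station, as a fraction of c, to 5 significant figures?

u ≈ 0.99310c

Relativistic velocity addition: u = (u' + v)/(1 + u'v/c²)
= (0.9269 + 0.8328)/(1 + 0.9269×0.8328) = 1.7597/1.771922 = 0.99310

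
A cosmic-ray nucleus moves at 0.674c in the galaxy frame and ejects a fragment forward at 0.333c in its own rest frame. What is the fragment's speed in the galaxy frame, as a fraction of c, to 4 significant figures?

u ≈ 0.8224c

Compose boost 2: (0.333 + 0.674)/(1 + 0.333×0.674) = 1.007/1.22444 = 0.8224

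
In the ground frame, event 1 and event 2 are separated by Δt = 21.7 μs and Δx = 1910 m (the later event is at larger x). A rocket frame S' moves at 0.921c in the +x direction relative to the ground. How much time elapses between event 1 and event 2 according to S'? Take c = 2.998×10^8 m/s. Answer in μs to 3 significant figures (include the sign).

Δt' ≈ 40.6 μs

γ = 1/√(1 − 0.921²) = 2.5670
Δt' = γ(Δt − vΔx/c²) = 2.5670 × (21.7 μs − 0.921×1910 m / (2.998×10^8 m/s))
= 2.5670 × (15.832 μs) = 40.6 μs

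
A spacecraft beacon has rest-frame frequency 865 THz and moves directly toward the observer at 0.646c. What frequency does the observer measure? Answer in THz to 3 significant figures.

Relativistic Doppler: f_obs = f_src √((1+β)/(1−β))
= 865 × √(1.6460/0.35400) = 865 × 2.1563 = 1870 THz

f_obs ≈ 1870 THz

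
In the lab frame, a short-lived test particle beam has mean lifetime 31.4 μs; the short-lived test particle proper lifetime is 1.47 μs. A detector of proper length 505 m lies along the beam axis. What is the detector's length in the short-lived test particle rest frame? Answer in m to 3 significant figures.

L ≈ 23.6 m

Time dilation ⇒ γ = Δt/τ₀ = 31.4/1.47 = 21.361
Length contraction: L = L₀/γ = 505/21.361 = 23.6 m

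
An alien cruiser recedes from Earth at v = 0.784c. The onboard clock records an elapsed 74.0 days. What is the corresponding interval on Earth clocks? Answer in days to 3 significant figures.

Δt ≈ 119 days

γ = 1/√(1 − 0.784²) = 1.6109
Time dilation: Δt = γτ₀ = 1.6109 × 74.0 days = 119 days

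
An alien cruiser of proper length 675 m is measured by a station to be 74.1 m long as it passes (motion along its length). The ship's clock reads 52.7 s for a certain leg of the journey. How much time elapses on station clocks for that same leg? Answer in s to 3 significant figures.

Length contraction ⇒ γ = L₀/L = 675/74.1 = 9.1093
Time dilation: Δt = γτ₀ = 9.1093 × 52.7 s = 480 s

Δt ≈ 480 s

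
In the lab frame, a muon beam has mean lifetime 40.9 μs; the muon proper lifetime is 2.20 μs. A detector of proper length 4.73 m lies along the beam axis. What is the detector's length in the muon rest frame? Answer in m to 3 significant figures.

Time dilation ⇒ γ = Δt/τ₀ = 40.9/2.20 = 18.591
Length contraction: L = L₀/γ = 4.73/18.591 = 0.254 m

L ≈ 0.254 m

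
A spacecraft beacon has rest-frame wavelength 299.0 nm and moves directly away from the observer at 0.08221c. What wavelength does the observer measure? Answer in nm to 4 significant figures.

Relativistic Doppler: λ_obs = λ_src √((1+β)/(1−β))
= 299.0 × √(1.08221/0.917790) = 299.0 × 1.08589 = 324.7 nm

λ_obs ≈ 324.7 nm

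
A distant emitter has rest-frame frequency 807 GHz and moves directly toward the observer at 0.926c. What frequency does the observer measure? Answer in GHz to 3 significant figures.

f_obs ≈ 4120 GHz

Relativistic Doppler: f_obs = f_src √((1+β)/(1−β))
= 807 × √(1.9260/0.074000) = 807 × 5.1017 = 4120 GHz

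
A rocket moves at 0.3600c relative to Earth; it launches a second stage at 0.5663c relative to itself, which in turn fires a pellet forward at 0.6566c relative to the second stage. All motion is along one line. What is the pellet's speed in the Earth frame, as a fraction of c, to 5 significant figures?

Compose boost 2: (0.5663 + 0.3600)/(1 + 0.5663×0.3600) = 0.92630/1.203868 = 0.7694365
Compose boost 3: (0.6566 + 0.7694365)/(1 + 0.6566×0.7694365) = 1.426037/1.505212 = 0.94740

u ≈ 0.94740c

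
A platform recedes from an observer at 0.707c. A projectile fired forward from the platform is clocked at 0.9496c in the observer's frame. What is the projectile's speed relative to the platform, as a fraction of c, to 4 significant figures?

u' ≈ 0.7382c

Inverse velocity addition: u' = (u − v)/(1 − uv/c²)
= (0.9496 − 0.707)/(1 − 0.9496×0.707) = 0.2426/0.328633 = 0.7382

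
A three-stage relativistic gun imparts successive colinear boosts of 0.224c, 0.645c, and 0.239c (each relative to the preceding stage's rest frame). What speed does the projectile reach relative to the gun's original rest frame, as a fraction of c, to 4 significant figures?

Compose boost 2: (0.645 + 0.224)/(1 + 0.645×0.224) = 0.8690/1.14448 = 0.759297
Compose boost 3: (0.239 + 0.759297)/(1 + 0.239×0.759297) = 0.998297/1.18147 = 0.8450

u ≈ 0.8450c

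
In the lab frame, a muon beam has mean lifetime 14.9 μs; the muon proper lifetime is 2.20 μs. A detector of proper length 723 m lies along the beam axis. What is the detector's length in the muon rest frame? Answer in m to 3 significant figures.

L ≈ 107 m

Time dilation ⇒ γ = Δt/τ₀ = 14.9/2.20 = 6.7727
Length contraction: L = L₀/γ = 723/6.7727 = 107 m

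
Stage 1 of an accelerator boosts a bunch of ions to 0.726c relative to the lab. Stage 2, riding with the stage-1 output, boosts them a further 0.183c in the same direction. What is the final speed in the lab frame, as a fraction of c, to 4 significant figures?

Compose boost 2: (0.183 + 0.726)/(1 + 0.183×0.726) = 0.9090/1.13286 = 0.8024

u ≈ 0.8024c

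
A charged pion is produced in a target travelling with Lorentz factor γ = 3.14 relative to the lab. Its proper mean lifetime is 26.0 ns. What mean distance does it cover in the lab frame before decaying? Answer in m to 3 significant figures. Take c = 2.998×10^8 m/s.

d ≈ 23.2 m

β = √(1 − 1/γ²) = √(1 − 1/3.14²) = 0.94793
Dilated lifetime: Δt = γτ₀ = 3.14 × 26.0 ns = 81.640 ns
d = vΔt = 0.94793c × 81.640 ns = 2.8419×10^8 m/s × 8.1640×10^-8 s = 23.2 m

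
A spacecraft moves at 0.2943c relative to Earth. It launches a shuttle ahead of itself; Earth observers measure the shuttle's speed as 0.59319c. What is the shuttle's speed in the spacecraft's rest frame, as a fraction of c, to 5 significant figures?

Inverse velocity addition: u' = (u − v)/(1 − uv/c²)
= (0.59319 − 0.2943)/(1 − 0.59319×0.2943) = 0.29889/0.8254242 = 0.36210

u' ≈ 0.36210c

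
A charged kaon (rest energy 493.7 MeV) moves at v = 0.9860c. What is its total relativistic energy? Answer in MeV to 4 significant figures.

γ = 1/√(1 − 0.9860²) = 5.99717
E = γm₀c² = 5.99717 × 493.7 MeV = 2961 MeV

E ≈ 2961 MeV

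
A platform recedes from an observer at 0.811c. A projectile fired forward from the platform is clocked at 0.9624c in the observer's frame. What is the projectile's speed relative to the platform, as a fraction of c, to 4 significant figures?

Inverse velocity addition: u' = (u − v)/(1 − uv/c²)
= (0.9624 − 0.811)/(1 − 0.9624×0.811) = 0.1514/0.219494 = 0.6898

u' ≈ 0.6898c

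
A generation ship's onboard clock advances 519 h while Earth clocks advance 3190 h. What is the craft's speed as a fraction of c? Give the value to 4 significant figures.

γ = Δt/τ₀ = 3190/519 = 6.14644
β = √(1 − 1/γ²) = √(1 − 1/6.14644²) = 0.9867

β ≈ 0.9867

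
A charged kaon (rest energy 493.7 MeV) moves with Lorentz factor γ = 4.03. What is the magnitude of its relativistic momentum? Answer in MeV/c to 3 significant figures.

p ≈ 1930 MeV/c

β = √(1 − 1/γ²) = √(1 − 1/4.03²) = 0.96872
p = γβm₀c = 4.03 × 0.96872 × 493.7 MeV/c = 1930 MeV/c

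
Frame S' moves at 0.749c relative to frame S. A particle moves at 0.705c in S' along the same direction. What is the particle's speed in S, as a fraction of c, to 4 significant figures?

u ≈ 0.9515c

Relativistic velocity addition: u = (u' + v)/(1 + u'v/c²)
= (0.705 + 0.749)/(1 + 0.705×0.749) = 1.454/1.52805 = 0.9515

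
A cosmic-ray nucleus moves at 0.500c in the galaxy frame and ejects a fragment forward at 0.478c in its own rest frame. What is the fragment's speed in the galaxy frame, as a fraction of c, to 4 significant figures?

Compose boost 2: (0.478 + 0.500)/(1 + 0.478×0.500) = 0.9780/1.23900 = 0.7893

u ≈ 0.7893c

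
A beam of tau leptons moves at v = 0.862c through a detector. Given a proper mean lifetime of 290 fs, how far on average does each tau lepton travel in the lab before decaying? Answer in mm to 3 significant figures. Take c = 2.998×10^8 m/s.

d ≈ 0.148 mm

γ = 1/√(1 − 0.862²) = 1.9727
Dilated lifetime: Δt = γτ₀ = 1.9727 × 290 fs = 572.10 fs
d = vΔt = 0.862c × 572.10 fs = 2.5843×10^8 m/s × 5.7210×10^-13 s = 0.148 mm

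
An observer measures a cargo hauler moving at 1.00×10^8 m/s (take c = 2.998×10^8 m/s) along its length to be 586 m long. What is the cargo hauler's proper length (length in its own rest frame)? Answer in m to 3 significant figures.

L₀ ≈ 622 m

β = v/c = 1.00×10^8 / 2.998×10^8 = 0.33356
γ = 1/√(1 − 0.33356²) = 1.0607
L₀ = γL = 1.0607 × 586 = 622 m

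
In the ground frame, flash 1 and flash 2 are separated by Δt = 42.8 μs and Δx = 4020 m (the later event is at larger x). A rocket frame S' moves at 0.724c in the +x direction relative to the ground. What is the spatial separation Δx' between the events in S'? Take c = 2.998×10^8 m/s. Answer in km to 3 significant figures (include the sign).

Δx' ≈ -7.64 km

γ = 1/√(1 − 0.724²) = 1.4497
Δx' = γ(Δx − vΔt) = 1.4497 × (4020 m − 0.724×(2.998×10^8 m/s)×42.8×10^-6 s)
= 1.4497 × (-5270.0 m) = -7.64 km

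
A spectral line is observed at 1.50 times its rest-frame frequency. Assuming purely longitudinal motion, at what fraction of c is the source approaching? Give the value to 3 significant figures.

β ≈ 0.385

f_obs/f_src = √((1+β)/(1−β)) = 1.50  ⇒  (1+β)/(1−β) = 2.2500
β = |1 − D²|/(1 + D²) = |1 − 2.2500|/(1 + 2.2500) = 0.385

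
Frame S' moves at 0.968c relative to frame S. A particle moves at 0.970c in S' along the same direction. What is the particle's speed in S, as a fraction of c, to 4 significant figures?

Relativistic velocity addition: u = (u' + v)/(1 + u'v/c²)
= (0.970 + 0.968)/(1 + 0.970×0.968) = 1.938/1.93896 = 0.9995

u ≈ 0.9995c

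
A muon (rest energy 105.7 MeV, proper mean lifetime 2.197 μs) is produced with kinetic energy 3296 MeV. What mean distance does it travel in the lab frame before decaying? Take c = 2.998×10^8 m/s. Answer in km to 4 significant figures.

d ≈ 21.19 km

γ = 1 + K/(m₀c²) = 1 + 3296/105.7 = 32.1826
β = √(1 − 1/γ²) = 0.999517
Dilated lifetime: γτ₀ = 32.1826 × 2.197 μs = 70.7052 μs
d = βc·γτ₀ = 0.999517 × (2.998×10^8 m/s) × 7.07052×10^-5 s = 21.19 km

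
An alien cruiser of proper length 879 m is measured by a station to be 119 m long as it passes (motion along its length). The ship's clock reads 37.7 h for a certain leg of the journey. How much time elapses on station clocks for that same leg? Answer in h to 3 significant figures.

Length contraction ⇒ γ = L₀/L = 879/119 = 7.3866
Time dilation: Δt = γτ₀ = 7.3866 × 37.7 h = 278 h

Δt ≈ 278 h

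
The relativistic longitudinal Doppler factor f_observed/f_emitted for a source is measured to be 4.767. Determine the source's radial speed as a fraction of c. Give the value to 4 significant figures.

f_obs/f_src = √((1+β)/(1−β)) = 4.767  ⇒  (1+β)/(1−β) = 22.7243
β = |1 − D²|/(1 + D²) = |1 − 22.7243|/(1 + 22.7243) = 0.9157

β ≈ 0.9157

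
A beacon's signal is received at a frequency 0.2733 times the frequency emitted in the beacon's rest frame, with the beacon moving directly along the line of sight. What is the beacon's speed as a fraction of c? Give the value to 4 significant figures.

β ≈ 0.8610

f_obs/f_src = √((1−β)/(1+β)) = 0.2733  ⇒  (1−β)/(1+β) = 0.0746929
β = |1 − D²|/(1 + D²) = |1 − 0.0746929|/(1 + 0.0746929) = 0.8610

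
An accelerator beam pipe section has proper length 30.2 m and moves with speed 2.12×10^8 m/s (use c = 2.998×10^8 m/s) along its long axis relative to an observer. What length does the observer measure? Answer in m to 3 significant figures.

L ≈ 21.4 m

β = v/c = 2.12×10^8 / 2.998×10^8 = 0.70714
γ = 1/√(1 − 0.70714²) = 1.4143
Length contraction: L = L₀/γ = 30.2/1.4143 = 21.4 m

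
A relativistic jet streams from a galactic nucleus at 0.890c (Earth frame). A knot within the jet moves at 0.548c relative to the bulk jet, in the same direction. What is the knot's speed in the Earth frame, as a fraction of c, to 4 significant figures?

u ≈ 0.9666c

Relativistic velocity addition: u = (u' + v)/(1 + u'v/c²)
= (0.548 + 0.890)/(1 + 0.548×0.890) = 1.438/1.48772 = 0.9666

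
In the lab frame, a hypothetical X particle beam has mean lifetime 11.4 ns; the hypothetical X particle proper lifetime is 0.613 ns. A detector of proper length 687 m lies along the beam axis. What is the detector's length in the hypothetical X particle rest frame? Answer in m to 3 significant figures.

Time dilation ⇒ γ = Δt/τ₀ = 11.4/0.613 = 18.597
Length contraction: L = L₀/γ = 687/18.597 = 36.9 m

L ≈ 36.9 m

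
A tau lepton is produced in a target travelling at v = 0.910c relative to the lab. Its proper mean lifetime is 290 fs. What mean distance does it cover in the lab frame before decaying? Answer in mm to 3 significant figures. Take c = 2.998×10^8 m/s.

d ≈ 0.191 mm

γ = 1/√(1 − 0.910²) = 2.4119
Dilated lifetime: Δt = γτ₀ = 2.4119 × 290 fs = 699.46 fs
d = vΔt = 0.910c × 699.46 fs = 2.7282×10^8 m/s × 6.9946×10^-13 s = 0.191 mm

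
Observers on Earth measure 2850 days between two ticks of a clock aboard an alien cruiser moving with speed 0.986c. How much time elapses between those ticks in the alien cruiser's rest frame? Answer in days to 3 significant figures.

τ₀ ≈ 475 days

γ = 1/√(1 − 0.986²) = 5.9972
Proper time: τ₀ = Δt/γ = 2850/5.9972 = 475 days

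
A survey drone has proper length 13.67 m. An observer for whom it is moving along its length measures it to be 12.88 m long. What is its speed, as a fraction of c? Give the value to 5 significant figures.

γ = L₀/L = 13.67/12.88 = 1.061335
β = √(1 − 1/γ²) = 0.33503

β ≈ 0.33503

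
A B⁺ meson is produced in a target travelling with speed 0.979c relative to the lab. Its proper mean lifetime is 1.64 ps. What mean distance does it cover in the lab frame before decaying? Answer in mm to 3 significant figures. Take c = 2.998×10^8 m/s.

γ = 1/√(1 − 0.979²) = 4.9053
Dilated lifetime: Δt = γτ₀ = 4.9053 × 1.64 ps = 8.0447 ps
d = vΔt = 0.979c × 8.0447 ps = 2.9350×10^8 m/s × 8.0447×10^-12 s = 2.36 mm

d ≈ 2.36 mm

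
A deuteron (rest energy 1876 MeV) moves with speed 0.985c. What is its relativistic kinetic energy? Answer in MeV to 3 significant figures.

K ≈ 9000 MeV

γ = 1/√(1 − 0.985²) = 5.7953
K = (γ − 1)m₀c² = (5.7953 − 1) × 1876 MeV = 4.7953 × 1876 MeV = 9000 MeV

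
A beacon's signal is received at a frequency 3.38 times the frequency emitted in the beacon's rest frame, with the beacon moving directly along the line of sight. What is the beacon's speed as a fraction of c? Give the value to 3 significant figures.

β ≈ 0.839

f_obs/f_src = √((1+β)/(1−β)) = 3.38  ⇒  (1+β)/(1−β) = 11.424
β = |1 − D²|/(1 + D²) = |1 − 11.424|/(1 + 11.424) = 0.839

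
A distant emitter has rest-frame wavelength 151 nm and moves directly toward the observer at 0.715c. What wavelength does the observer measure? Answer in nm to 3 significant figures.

λ_obs ≈ 61.6 nm

Relativistic Doppler: λ_obs = λ_src √((1−β)/(1+β))
= 151 × √(0.28500/1.7150) = 151 × 0.40765 = 61.6 nm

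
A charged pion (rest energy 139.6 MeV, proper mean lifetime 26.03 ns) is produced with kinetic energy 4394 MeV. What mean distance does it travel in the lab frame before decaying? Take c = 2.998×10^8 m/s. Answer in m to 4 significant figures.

d ≈ 253.3 m

γ = 1 + K/(m₀c²) = 1 + 4394/139.6 = 32.4756
β = √(1 − 1/γ²) = 0.999526
Dilated lifetime: γτ₀ = 32.4756 × 26.03 ns = 845.341 ns
d = βc·γτ₀ = 0.999526 × (2.998×10^8 m/s) × 8.45341×10^-7 s = 253.3 m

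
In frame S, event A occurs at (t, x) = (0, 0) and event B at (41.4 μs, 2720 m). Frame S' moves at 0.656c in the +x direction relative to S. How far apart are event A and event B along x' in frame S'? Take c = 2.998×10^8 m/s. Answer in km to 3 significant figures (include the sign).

Δx' ≈ -7.18 km

γ = 1/√(1 − 0.656²) = 1.3249
Δx' = γ(Δx − vΔt) = 1.3249 × (2720 m − 0.656×(2.998×10^8 m/s)×41.4×10^-6 s)
= 1.3249 × (-5422.1 m) = -7.18 km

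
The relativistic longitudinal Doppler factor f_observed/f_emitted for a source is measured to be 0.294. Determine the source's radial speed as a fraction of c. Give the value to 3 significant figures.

β ≈ 0.841

f_obs/f_src = √((1−β)/(1+β)) = 0.294  ⇒  (1−β)/(1+β) = 0.086436
β = |1 − D²|/(1 + D²) = |1 − 0.086436|/(1 + 0.086436) = 0.841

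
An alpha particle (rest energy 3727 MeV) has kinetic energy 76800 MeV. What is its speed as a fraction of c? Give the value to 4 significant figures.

γ = 1 + K/(m₀c²) = 1 + 76800/3727 = 21.6064
β = √(1 − 1/γ²) = 0.9989

β ≈ 0.9989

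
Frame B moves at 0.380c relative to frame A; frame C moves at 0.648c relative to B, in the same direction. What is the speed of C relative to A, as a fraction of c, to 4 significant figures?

u ≈ 0.8249c

Compose boost 2: (0.648 + 0.380)/(1 + 0.648×0.380) = 1.028/1.24624 = 0.8249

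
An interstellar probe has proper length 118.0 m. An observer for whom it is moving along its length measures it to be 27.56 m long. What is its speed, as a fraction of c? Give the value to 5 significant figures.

β ≈ 0.97234

γ = L₀/L = 118.0/27.56 = 4.281567
β = √(1 − 1/γ²) = 0.97234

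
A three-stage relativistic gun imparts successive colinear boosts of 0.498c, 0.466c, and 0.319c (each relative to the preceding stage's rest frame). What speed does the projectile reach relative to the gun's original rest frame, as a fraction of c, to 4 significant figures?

u ≈ 0.8814c

Compose boost 2: (0.466 + 0.498)/(1 + 0.466×0.498) = 0.9640/1.23207 = 0.782424
Compose boost 3: (0.319 + 0.782424)/(1 + 0.319×0.782424) = 1.10142/1.24959 = 0.8814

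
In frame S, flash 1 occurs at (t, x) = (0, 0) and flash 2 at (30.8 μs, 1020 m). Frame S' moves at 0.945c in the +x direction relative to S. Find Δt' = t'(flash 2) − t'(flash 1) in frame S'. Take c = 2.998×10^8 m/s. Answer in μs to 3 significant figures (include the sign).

Δt' ≈ 84.3 μs

γ = 1/√(1 − 0.945²) = 3.0574
Δt' = γ(Δt − vΔx/c²) = 3.0574 × (30.8 μs − 0.945×1020 m / (2.998×10^8 m/s))
= 3.0574 × (27.585 μs) = 84.3 μs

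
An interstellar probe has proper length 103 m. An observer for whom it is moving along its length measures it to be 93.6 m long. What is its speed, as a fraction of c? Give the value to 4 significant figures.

β ≈ 0.4174

γ = L₀/L = 103/93.6 = 1.10043
β = √(1 − 1/γ²) = 0.4174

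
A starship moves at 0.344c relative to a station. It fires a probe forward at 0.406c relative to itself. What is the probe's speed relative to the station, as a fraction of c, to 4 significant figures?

u ≈ 0.6581c

Relativistic velocity addition: u = (u' + v)/(1 + u'v/c²)
= (0.406 + 0.344)/(1 + 0.406×0.344) = 0.7500/1.13966 = 0.6581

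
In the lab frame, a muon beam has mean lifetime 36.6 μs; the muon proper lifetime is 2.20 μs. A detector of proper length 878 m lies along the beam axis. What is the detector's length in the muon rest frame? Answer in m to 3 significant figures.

L ≈ 52.8 m

Time dilation ⇒ γ = Δt/τ₀ = 36.6/2.20 = 16.636
Length contraction: L = L₀/γ = 878/16.636 = 52.8 m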